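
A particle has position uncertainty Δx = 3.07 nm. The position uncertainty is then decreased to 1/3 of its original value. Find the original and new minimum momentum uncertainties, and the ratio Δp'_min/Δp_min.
Original Δp_min = 1.718 × 10^-26 kg·m/s; new Δp'_min = 5.153 × 10^-26 kg·m/s; ratio Δp'_min/Δp_min = 3.

From the uncertainty principle ΔxΔp ≥ ℏ/2, the minimum momentum uncertainty is Δp_min = ℏ/(2Δx).

Original (Δx = 3.07 nm = 3.070e-09 m):
Δp_min = (1.055e-34 J·s)/(2 × 3.070e-09 m) = 1.718e-26 kg·m/s

When Δx → (1/3)Δx:
Δp'_min = ℏ/(2 × (1/3)Δx) = 3 × ℏ/(2Δx) = 3 × Δp_min
Δp'_min = 3 × 1.718e-26 kg·m/s = 5.153e-26 kg·m/s

Since Δp_min ∝ 1/Δx, when Δx is decreased to 1/3 of its original value, Δp_min increases to 3 times its original value.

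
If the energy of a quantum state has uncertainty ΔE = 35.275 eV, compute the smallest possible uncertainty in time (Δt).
9.330 as

Using the energy-time uncertainty principle:
ΔEΔt ≥ ℏ/2

The minimum uncertainty in time is:
Δt_min = ℏ/(2ΔE)
Δt_min = (1.055e-34 J·s) / (2 × 5.652e-18 J)
Δt_min = 9.330e-18 s = 9.330 as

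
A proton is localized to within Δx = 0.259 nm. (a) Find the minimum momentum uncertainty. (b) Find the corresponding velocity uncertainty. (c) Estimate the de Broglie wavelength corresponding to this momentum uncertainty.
(a) Δp_min = 2.036 × 10^-25 kg·m/s
(b) Δv_min = 121.716 m/s
(c) λ_dB = 3.255 nm

Step-by-step:

(a) From the uncertainty principle:
Δp_min = ℏ/(2Δx) = (1.055e-34 J·s)/(2 × 2.590e-10 m) = 2.036e-25 kg·m/s

(b) The velocity uncertainty:
Δv = Δp/m = (2.036e-25 kg·m/s)/(1.673e-27 kg) = 1.217e+02 m/s = 121.716 m/s

(c) The de Broglie wavelength for this momentum:
λ = h/p = (6.626e-34 J·s)/(2.036e-25 kg·m/s) = 3.255e-09 m = 3.255 nm

Note: The de Broglie wavelength is comparable to the localization size, as expected from wave-particle duality.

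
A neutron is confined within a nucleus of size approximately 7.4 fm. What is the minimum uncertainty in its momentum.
7.125 × 10^-21 kg·m/s

Using the Heisenberg uncertainty principle:
ΔxΔp ≥ ℏ/2

With Δx ≈ L = 7.400e-15 m (the confinement size):
Δp_min = ℏ/(2Δx)
Δp_min = (1.055e-34 J·s) / (2 × 7.400e-15 m)
Δp_min = 7.125e-21 kg·m/s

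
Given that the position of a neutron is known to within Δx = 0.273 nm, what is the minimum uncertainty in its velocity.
115.315 m/s

Using the Heisenberg uncertainty principle and Δp = mΔv:
ΔxΔp ≥ ℏ/2
Δx(mΔv) ≥ ℏ/2

The minimum uncertainty in velocity is:
Δv_min = ℏ/(2mΔx)
Δv_min = (1.055e-34 J·s) / (2 × 1.675e-27 kg × 2.730e-10 m)
Δv_min = 1.153e+02 m/s = 115.315 m/s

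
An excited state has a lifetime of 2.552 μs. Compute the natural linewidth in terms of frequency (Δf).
31.182 kHz

Using the energy-time uncertainty principle and E = hf:
ΔEΔt ≥ ℏ/2
hΔf·Δt ≥ ℏ/2

The minimum frequency uncertainty is:
Δf = ℏ/(2hτ) = 1/(4πτ)
Δf = 1/(4π × 2.552e-06 s)
Δf = 3.118e+04 Hz = 31.182 kHz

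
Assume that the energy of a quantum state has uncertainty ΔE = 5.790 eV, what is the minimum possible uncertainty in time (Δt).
56.840 as

Using the energy-time uncertainty principle:
ΔEΔt ≥ ℏ/2

The minimum uncertainty in time is:
Δt_min = ℏ/(2ΔE)
Δt_min = (1.055e-34 J·s) / (2 × 9.277e-19 J)
Δt_min = 5.684e-17 s = 56.840 as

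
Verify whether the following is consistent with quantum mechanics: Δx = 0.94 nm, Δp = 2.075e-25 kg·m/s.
Yes, it satisfies the uncertainty principle.

Calculate the product ΔxΔp:
ΔxΔp = (9.400e-10 m) × (2.075e-25 kg·m/s)
ΔxΔp = 1.951e-34 J·s

Compare to the minimum allowed value ℏ/2:
ℏ/2 = 5.273e-35 J·s

Since ΔxΔp = 1.951e-34 J·s ≥ 5.273e-35 J·s = ℏ/2,
the measurement satisfies the uncertainty principle.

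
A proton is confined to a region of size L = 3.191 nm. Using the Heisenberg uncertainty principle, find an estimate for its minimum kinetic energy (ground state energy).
509.449 neV

Using the uncertainty principle to estimate ground state energy:

1. The position uncertainty is approximately the confinement size:
   Δx ≈ L = 3.191e-09 m

2. From ΔxΔp ≥ ℏ/2, the minimum momentum uncertainty is:
   Δp ≈ ℏ/(2L) = 1.652e-26 kg·m/s

3. The kinetic energy is approximately:
   KE ≈ (Δp)²/(2m) = (1.652e-26)²/(2 × 1.673e-27 kg)
   KE ≈ 8.162e-26 J = 509.449 neV

This is an order-of-magnitude estimate of the ground state energy.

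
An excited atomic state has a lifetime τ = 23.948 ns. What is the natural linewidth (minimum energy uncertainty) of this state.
13.743 neV

Using the energy-time uncertainty principle:
ΔEΔt ≥ ℏ/2

The lifetime τ represents the time uncertainty Δt.
The natural linewidth (minimum energy uncertainty) is:

ΔE = ℏ/(2τ)
ΔE = (1.055e-34 J·s) / (2 × 2.395e-08 s)
ΔE = 2.202e-27 J = 13.743 neV

This natural linewidth limits the precision of spectroscopic measurements.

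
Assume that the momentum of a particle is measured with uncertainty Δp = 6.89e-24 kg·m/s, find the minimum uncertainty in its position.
7.653 pm

Using the Heisenberg uncertainty principle:
ΔxΔp ≥ ℏ/2

The minimum uncertainty in position is:
Δx_min = ℏ/(2Δp)
Δx_min = (1.055e-34 J·s) / (2 × 6.890e-24 kg·m/s)
Δx_min = 7.653e-12 m = 7.653 pm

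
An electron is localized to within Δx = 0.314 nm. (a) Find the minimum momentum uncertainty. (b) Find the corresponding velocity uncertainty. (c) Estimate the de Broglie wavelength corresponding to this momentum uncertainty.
(a) Δp_min = 1.679 × 10^-25 kg·m/s
(b) Δv_min = 184.343 km/s
(c) λ_dB = 3.946 nm

Step-by-step:

(a) From the uncertainty principle:
Δp_min = ℏ/(2Δx) = (1.055e-34 J·s)/(2 × 3.140e-10 m) = 1.679e-25 kg·m/s

(b) The velocity uncertainty:
Δv = Δp/m = (1.679e-25 kg·m/s)/(9.109e-31 kg) = 1.843e+05 m/s = 184.343 km/s

(c) The de Broglie wavelength for this momentum:
λ = h/p = (6.626e-34 J·s)/(1.679e-25 kg·m/s) = 3.946e-09 m = 3.946 nm

Note: The de Broglie wavelength is comparable to the localization size, as expected from wave-particle duality.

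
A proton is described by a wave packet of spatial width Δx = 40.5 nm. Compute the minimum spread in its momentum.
1.302 × 10^-27 kg·m/s

For a wave packet, the spatial width Δx and momentum spread Δp are related by the uncertainty principle:
ΔxΔp ≥ ℏ/2

The minimum momentum spread is:
Δp_min = ℏ/(2Δx)
Δp_min = (1.055e-34 J·s) / (2 × 4.050e-08 m)
Δp_min = 1.302e-27 kg·m/s

A wave packet cannot have both a well-defined position and well-defined momentum.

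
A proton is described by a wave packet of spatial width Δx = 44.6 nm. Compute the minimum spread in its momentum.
1.182 × 10^-27 kg·m/s

For a wave packet, the spatial width Δx and momentum spread Δp are related by the uncertainty principle:
ΔxΔp ≥ ℏ/2

The minimum momentum spread is:
Δp_min = ℏ/(2Δx)
Δp_min = (1.055e-34 J·s) / (2 × 4.460e-08 m)
Δp_min = 1.182e-27 kg·m/s

A wave packet cannot have both a well-defined position and well-defined momentum.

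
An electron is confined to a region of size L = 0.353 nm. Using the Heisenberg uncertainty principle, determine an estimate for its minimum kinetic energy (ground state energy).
76.439 meV

Using the uncertainty principle to estimate ground state energy:

1. The position uncertainty is approximately the confinement size:
   Δx ≈ L = 3.530e-10 m

2. From ΔxΔp ≥ ℏ/2, the minimum momentum uncertainty is:
   Δp ≈ ℏ/(2L) = 1.494e-25 kg·m/s

3. The kinetic energy is approximately:
   KE ≈ (Δp)²/(2m) = (1.494e-25)²/(2 × 9.109e-31 kg)
   KE ≈ 1.225e-20 J = 76.439 meV

This is an order-of-magnitude estimate of the ground state energy.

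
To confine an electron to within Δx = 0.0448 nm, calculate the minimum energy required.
4.746 eV

Localizing a particle requires giving it sufficient momentum uncertainty:

1. From uncertainty principle: Δp ≥ ℏ/(2Δx)
   Δp_min = (1.055e-34 J·s) / (2 × 4.480e-11 m)
   Δp_min = 1.177e-24 kg·m/s

2. This momentum uncertainty corresponds to kinetic energy:
   KE ≈ (Δp)²/(2m) = (1.177e-24)²/(2 × 9.109e-31 kg)
   KE = 7.604e-19 J = 4.746 eV

Tighter localization requires more energy.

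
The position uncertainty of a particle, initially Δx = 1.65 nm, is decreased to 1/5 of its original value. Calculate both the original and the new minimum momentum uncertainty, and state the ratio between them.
Original Δp_min = 3.196 × 10^-26 kg·m/s; new Δp'_min = 1.598 × 10^-25 kg·m/s; ratio Δp'_min/Δp_min = 5.

From the uncertainty principle ΔxΔp ≥ ℏ/2, the minimum momentum uncertainty is Δp_min = ℏ/(2Δx).

Original (Δx = 1.65 nm = 1.650e-09 m):
Δp_min = (1.055e-34 J·s)/(2 × 1.650e-09 m) = 3.196e-26 kg·m/s

When Δx → (1/5)Δx:
Δp'_min = ℏ/(2 × (1/5)Δx) = 5 × ℏ/(2Δx) = 5 × Δp_min
Δp'_min = 5 × 3.196e-26 kg·m/s = 1.598e-25 kg·m/s

Since Δp_min ∝ 1/Δx, when Δx is decreased to 1/5 of its original value, Δp_min increases to 5 times its original value.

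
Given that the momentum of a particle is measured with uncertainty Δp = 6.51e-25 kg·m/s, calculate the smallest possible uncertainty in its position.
80.996 pm

Using the Heisenberg uncertainty principle:
ΔxΔp ≥ ℏ/2

The minimum uncertainty in position is:
Δx_min = ℏ/(2Δp)
Δx_min = (1.055e-34 J·s) / (2 × 6.510e-25 kg·m/s)
Δx_min = 8.100e-11 m = 80.996 pm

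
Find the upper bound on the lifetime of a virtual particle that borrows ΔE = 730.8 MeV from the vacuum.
4.503 × 10^-25 s

Using the energy-time uncertainty principle:
ΔEΔt ≥ ℏ/2

For a virtual particle borrowing energy ΔE, the maximum lifetime is:
Δt_max = ℏ/(2ΔE)

Converting energy:
ΔE = 730.8 MeV = 1.171e-10 J

Δt_max = (1.055e-34 J·s) / (2 × 1.171e-10 J)
Δt_max = 4.503e-25 s = 4.503 × 10^-25 s

Virtual particles with higher borrowed energy exist for shorter times.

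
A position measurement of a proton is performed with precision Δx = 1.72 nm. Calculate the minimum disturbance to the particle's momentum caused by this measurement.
3.066 × 10^-26 kg·m/s

The uncertainty principle implies that measuring position disturbs momentum:
ΔxΔp ≥ ℏ/2

When we measure position with precision Δx, we necessarily introduce a momentum uncertainty:
Δp ≥ ℏ/(2Δx)
Δp_min = (1.055e-34 J·s) / (2 × 1.720e-09 m)
Δp_min = 3.066e-26 kg·m/s

The more precisely we measure position, the greater the momentum disturbance.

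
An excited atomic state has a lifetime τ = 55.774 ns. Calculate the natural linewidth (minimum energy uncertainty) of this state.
5.901 neV

Using the energy-time uncertainty principle:
ΔEΔt ≥ ℏ/2

The lifetime τ represents the time uncertainty Δt.
The natural linewidth (minimum energy uncertainty) is:

ΔE = ℏ/(2τ)
ΔE = (1.055e-34 J·s) / (2 × 5.577e-08 s)
ΔE = 9.454e-28 J = 5.901 neV

This natural linewidth limits the precision of spectroscopic measurements.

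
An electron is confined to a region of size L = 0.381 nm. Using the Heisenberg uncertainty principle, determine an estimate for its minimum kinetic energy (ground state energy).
65.616 meV

Using the uncertainty principle to estimate ground state energy:

1. The position uncertainty is approximately the confinement size:
   Δx ≈ L = 3.810e-10 m

2. From ΔxΔp ≥ ℏ/2, the minimum momentum uncertainty is:
   Δp ≈ ℏ/(2L) = 1.384e-25 kg·m/s

3. The kinetic energy is approximately:
   KE ≈ (Δp)²/(2m) = (1.384e-25)²/(2 × 9.109e-31 kg)
   KE ≈ 1.051e-20 J = 65.616 meV

This is an order-of-magnitude estimate of the ground state energy.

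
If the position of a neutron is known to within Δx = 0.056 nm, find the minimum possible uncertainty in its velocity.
562.163 m/s

Using the Heisenberg uncertainty principle and Δp = mΔv:
ΔxΔp ≥ ℏ/2
Δx(mΔv) ≥ ℏ/2

The minimum uncertainty in velocity is:
Δv_min = ℏ/(2mΔx)
Δv_min = (1.055e-34 J·s) / (2 × 1.675e-27 kg × 5.600e-11 m)
Δv_min = 5.622e+02 m/s = 562.163 m/s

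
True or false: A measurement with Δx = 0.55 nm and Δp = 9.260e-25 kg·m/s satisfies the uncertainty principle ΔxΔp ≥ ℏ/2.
Yes, it satisfies the uncertainty principle.

Calculate the product ΔxΔp:
ΔxΔp = (5.500e-10 m) × (9.260e-25 kg·m/s)
ΔxΔp = 5.093e-34 J·s

Compare to the minimum allowed value ℏ/2:
ℏ/2 = 5.273e-35 J·s

Since ΔxΔp = 5.093e-34 J·s ≥ 5.273e-35 J·s = ℏ/2,
the measurement satisfies the uncertainty principle.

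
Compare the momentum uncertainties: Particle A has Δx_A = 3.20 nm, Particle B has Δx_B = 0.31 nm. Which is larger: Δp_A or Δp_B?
Particle B has the larger minimum momentum uncertainty, by a factor of 10.32.

For each particle, the minimum momentum uncertainty is Δp_min = ℏ/(2Δx):

Particle A: Δp_A = ℏ/(2×3.200e-09 m) = 1.648e-26 kg·m/s
Particle B: Δp_B = ℏ/(2×3.100e-10 m) = 1.701e-25 kg·m/s

Ratio: Δp_B/Δp_A = 10.32

Since Δp_min ∝ 1/Δx, the particle with smaller position uncertainty (B) has larger momentum uncertainty.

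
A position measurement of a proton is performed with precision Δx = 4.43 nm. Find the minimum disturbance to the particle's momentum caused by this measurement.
1.190 × 10^-26 kg·m/s

The uncertainty principle implies that measuring position disturbs momentum:
ΔxΔp ≥ ℏ/2

When we measure position with precision Δx, we necessarily introduce a momentum uncertainty:
Δp ≥ ℏ/(2Δx)
Δp_min = (1.055e-34 J·s) / (2 × 4.430e-09 m)
Δp_min = 1.190e-26 kg·m/s

The more precisely we measure position, the greater the momentum disturbance.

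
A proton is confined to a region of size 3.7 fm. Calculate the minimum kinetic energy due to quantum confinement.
378.923 keV

Using the uncertainty principle:

1. Position uncertainty: Δx ≈ 3.700e-15 m
2. Minimum momentum uncertainty: Δp = ℏ/(2Δx) = 1.425e-20 kg·m/s
3. Minimum kinetic energy:
   KE = (Δp)²/(2m) = (1.425e-20)²/(2 × 1.673e-27 kg)
   KE = 6.071e-14 J = 378.923 keV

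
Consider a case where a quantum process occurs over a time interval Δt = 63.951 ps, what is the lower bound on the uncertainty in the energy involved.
5.146 μeV

Using the energy-time uncertainty principle:
ΔEΔt ≥ ℏ/2

The minimum uncertainty in energy is:
ΔE_min = ℏ/(2Δt)
ΔE_min = (1.055e-34 J·s) / (2 × 6.395e-11 s)
ΔE_min = 8.245e-25 J = 5.146 μeV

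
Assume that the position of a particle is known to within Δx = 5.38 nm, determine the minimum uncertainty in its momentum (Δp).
9.801 × 10^-27 kg·m/s

Using the Heisenberg uncertainty principle:
ΔxΔp ≥ ℏ/2

The minimum uncertainty in momentum is:
Δp_min = ℏ/(2Δx)
Δp_min = (1.055e-34 J·s) / (2 × 5.380e-09 m)
Δp_min = 9.801e-27 kg·m/s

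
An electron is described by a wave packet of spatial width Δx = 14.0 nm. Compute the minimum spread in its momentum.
3.766 × 10^-27 kg·m/s

For a wave packet, the spatial width Δx and momentum spread Δp are related by the uncertainty principle:
ΔxΔp ≥ ℏ/2

The minimum momentum spread is:
Δp_min = ℏ/(2Δx)
Δp_min = (1.055e-34 J·s) / (2 × 1.400e-08 m)
Δp_min = 3.766e-27 kg·m/s

A wave packet cannot have both a well-defined position and well-defined momentum.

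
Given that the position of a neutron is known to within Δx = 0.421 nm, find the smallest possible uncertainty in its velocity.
74.777 m/s

Using the Heisenberg uncertainty principle and Δp = mΔv:
ΔxΔp ≥ ℏ/2
Δx(mΔv) ≥ ℏ/2

The minimum uncertainty in velocity is:
Δv_min = ℏ/(2mΔx)
Δv_min = (1.055e-34 J·s) / (2 × 1.675e-27 kg × 4.210e-10 m)
Δv_min = 7.478e+01 m/s = 74.777 m/s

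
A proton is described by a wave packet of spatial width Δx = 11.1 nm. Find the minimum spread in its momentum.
4.750 × 10^-27 kg·m/s

For a wave packet, the spatial width Δx and momentum spread Δp are related by the uncertainty principle:
ΔxΔp ≥ ℏ/2

The minimum momentum spread is:
Δp_min = ℏ/(2Δx)
Δp_min = (1.055e-34 J·s) / (2 × 1.110e-08 m)
Δp_min = 4.750e-27 kg·m/s

A wave packet cannot have both a well-defined position and well-defined momentum.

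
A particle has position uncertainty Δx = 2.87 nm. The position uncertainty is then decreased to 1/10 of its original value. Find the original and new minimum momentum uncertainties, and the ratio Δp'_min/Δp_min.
Original Δp_min = 1.837 × 10^-26 kg·m/s; new Δp'_min = 1.837 × 10^-25 kg·m/s; ratio Δp'_min/Δp_min = 10.

From the uncertainty principle ΔxΔp ≥ ℏ/2, the minimum momentum uncertainty is Δp_min = ℏ/(2Δx).

Original (Δx = 2.87 nm = 2.870e-09 m):
Δp_min = (1.055e-34 J·s)/(2 × 2.870e-09 m) = 1.837e-26 kg·m/s

When Δx → (1/10)Δx:
Δp'_min = ℏ/(2 × (1/10)Δx) = 10 × ℏ/(2Δx) = 10 × Δp_min
Δp'_min = 10 × 1.837e-26 kg·m/s = 1.837e-25 kg·m/s

Since Δp_min ∝ 1/Δx, when Δx is decreased to 1/10 of its original value, Δp_min increases to 10 times its original value.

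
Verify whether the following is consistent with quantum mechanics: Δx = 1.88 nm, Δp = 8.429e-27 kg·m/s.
No, it violates the uncertainty principle (impossible measurement).

Calculate the product ΔxΔp:
ΔxΔp = (1.880e-09 m) × (8.429e-27 kg·m/s)
ΔxΔp = 1.585e-35 J·s

Compare to the minimum allowed value ℏ/2:
ℏ/2 = 5.273e-35 J·s

Since ΔxΔp = 1.585e-35 J·s < 5.273e-35 J·s = ℏ/2,
the measurement violates the uncertainty principle.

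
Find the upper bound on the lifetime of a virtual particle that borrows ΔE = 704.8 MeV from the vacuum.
4.669 × 10^-25 s

Using the energy-time uncertainty principle:
ΔEΔt ≥ ℏ/2

For a virtual particle borrowing energy ΔE, the maximum lifetime is:
Δt_max = ℏ/(2ΔE)

Converting energy:
ΔE = 704.8 MeV = 1.129e-10 J

Δt_max = (1.055e-34 J·s) / (2 × 1.129e-10 J)
Δt_max = 4.669e-25 s = 4.669 × 10^-25 s

Virtual particles with higher borrowed energy exist for shorter times.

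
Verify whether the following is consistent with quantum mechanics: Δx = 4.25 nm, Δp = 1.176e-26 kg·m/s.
No, it violates the uncertainty principle (impossible measurement).

Calculate the product ΔxΔp:
ΔxΔp = (4.250e-09 m) × (1.176e-26 kg·m/s)
ΔxΔp = 4.998e-35 J·s

Compare to the minimum allowed value ℏ/2:
ℏ/2 = 5.273e-35 J·s

Since ΔxΔp = 4.998e-35 J·s < 5.273e-35 J·s = ℏ/2,
the measurement violates the uncertainty principle.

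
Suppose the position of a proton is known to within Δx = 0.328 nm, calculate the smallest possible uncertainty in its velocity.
96.111 m/s

Using the Heisenberg uncertainty principle and Δp = mΔv:
ΔxΔp ≥ ℏ/2
Δx(mΔv) ≥ ℏ/2

The minimum uncertainty in velocity is:
Δv_min = ℏ/(2mΔx)
Δv_min = (1.055e-34 J·s) / (2 × 1.673e-27 kg × 3.280e-10 m)
Δv_min = 9.611e+01 m/s = 96.111 m/s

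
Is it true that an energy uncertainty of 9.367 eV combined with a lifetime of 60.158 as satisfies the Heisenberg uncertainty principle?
Yes, it satisfies the uncertainty relation.

Calculate the product ΔEΔt:
ΔE = 9.367 eV = 1.501e-18 J
ΔEΔt = (1.501e-18 J) × (6.016e-17 s)
ΔEΔt = 9.028e-35 J·s

Compare to the minimum allowed value ℏ/2:
ℏ/2 = 5.273e-35 J·s

Since ΔEΔt = 9.028e-35 J·s ≥ 5.273e-35 J·s = ℏ/2,
this satisfies the uncertainty relation.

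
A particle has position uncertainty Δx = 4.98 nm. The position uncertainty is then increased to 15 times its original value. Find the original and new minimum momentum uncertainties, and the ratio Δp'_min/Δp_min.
Original Δp_min = 1.059 × 10^-26 kg·m/s; new Δp'_min = 7.059 × 10^-28 kg·m/s; ratio Δp'_min/Δp_min = 1/15.

From the uncertainty principle ΔxΔp ≥ ℏ/2, the minimum momentum uncertainty is Δp_min = ℏ/(2Δx).

Original (Δx = 4.98 nm = 4.980e-09 m):
Δp_min = (1.055e-34 J·s)/(2 × 4.980e-09 m) = 1.059e-26 kg·m/s

When Δx → 15Δx:
Δp'_min = ℏ/(2 × 15Δx) = (1/15) × ℏ/(2Δx) = (1/15) × Δp_min
Δp'_min = 1/15 × 1.059e-26 kg·m/s = 7.059e-28 kg·m/s

Since Δp_min ∝ 1/Δx, when Δx is increased to 15 times its original value, Δp_min decreases to 1/15 of its original value.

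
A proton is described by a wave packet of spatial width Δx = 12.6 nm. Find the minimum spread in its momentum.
4.185 × 10^-27 kg·m/s

For a wave packet, the spatial width Δx and momentum spread Δp are related by the uncertainty principle:
ΔxΔp ≥ ℏ/2

The minimum momentum spread is:
Δp_min = ℏ/(2Δx)
Δp_min = (1.055e-34 J·s) / (2 × 1.260e-08 m)
Δp_min = 4.185e-27 kg·m/s

A wave packet cannot have both a well-defined position and well-defined momentum.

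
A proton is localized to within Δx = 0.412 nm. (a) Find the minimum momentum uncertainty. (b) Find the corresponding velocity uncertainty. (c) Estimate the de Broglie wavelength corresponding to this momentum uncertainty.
(a) Δp_min = 1.280 × 10^-25 kg·m/s
(b) Δv_min = 76.516 m/s
(c) λ_dB = 5.177 nm

Step-by-step:

(a) From the uncertainty principle:
Δp_min = ℏ/(2Δx) = (1.055e-34 J·s)/(2 × 4.120e-10 m) = 1.280e-25 kg·m/s

(b) The velocity uncertainty:
Δv = Δp/m = (1.280e-25 kg·m/s)/(1.673e-27 kg) = 7.652e+01 m/s = 76.516 m/s

(c) The de Broglie wavelength for this momentum:
λ = h/p = (6.626e-34 J·s)/(1.280e-25 kg·m/s) = 5.177e-09 m = 5.177 nm

Note: The de Broglie wavelength is comparable to the localization size, as expected from wave-particle duality.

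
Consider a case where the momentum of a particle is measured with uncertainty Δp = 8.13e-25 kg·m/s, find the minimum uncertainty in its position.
64.857 pm

Using the Heisenberg uncertainty principle:
ΔxΔp ≥ ℏ/2

The minimum uncertainty in position is:
Δx_min = ℏ/(2Δp)
Δx_min = (1.055e-34 J·s) / (2 × 8.130e-25 kg·m/s)
Δx_min = 6.486e-11 m = 64.857 pm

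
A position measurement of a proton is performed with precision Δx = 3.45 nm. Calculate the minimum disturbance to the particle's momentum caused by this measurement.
1.528 × 10^-26 kg·m/s

The uncertainty principle implies that measuring position disturbs momentum:
ΔxΔp ≥ ℏ/2

When we measure position with precision Δx, we necessarily introduce a momentum uncertainty:
Δp ≥ ℏ/(2Δx)
Δp_min = (1.055e-34 J·s) / (2 × 3.450e-09 m)
Δp_min = 1.528e-26 kg·m/s

The more precisely we measure position, the greater the momentum disturbance.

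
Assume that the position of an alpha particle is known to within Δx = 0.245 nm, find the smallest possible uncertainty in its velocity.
32.390 m/s

Using the Heisenberg uncertainty principle and Δp = mΔv:
ΔxΔp ≥ ℏ/2
Δx(mΔv) ≥ ℏ/2

The minimum uncertainty in velocity is:
Δv_min = ℏ/(2mΔx)
Δv_min = (1.055e-34 J·s) / (2 × 6.645e-27 kg × 2.450e-10 m)
Δv_min = 3.239e+01 m/s = 32.390 m/s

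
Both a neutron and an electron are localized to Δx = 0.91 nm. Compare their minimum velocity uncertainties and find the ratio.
The electron has the larger minimum velocity uncertainty, by a ratio of 1838.7.

For both particles, Δp_min = ℏ/(2Δx) = 5.794e-26 kg·m/s (same for both).

The velocity uncertainty is Δv = Δp/m:
- neutron: Δv = 5.794e-26 / 1.675e-27 = 3.459e+01 m/s = 34.595 m/s
- electron: Δv = 5.794e-26 / 9.109e-31 = 6.361e+04 m/s = 63.609 km/s

Ratio: 6.361e+04 / 3.459e+01 = 1838.7

The lighter particle has larger velocity uncertainty because Δv ∝ 1/m.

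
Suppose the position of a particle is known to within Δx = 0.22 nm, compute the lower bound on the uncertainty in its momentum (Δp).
2.397 × 10^-25 kg·m/s

Using the Heisenberg uncertainty principle:
ΔxΔp ≥ ℏ/2

The minimum uncertainty in momentum is:
Δp_min = ℏ/(2Δx)
Δp_min = (1.055e-34 J·s) / (2 × 2.200e-10 m)
Δp_min = 2.397e-25 kg·m/s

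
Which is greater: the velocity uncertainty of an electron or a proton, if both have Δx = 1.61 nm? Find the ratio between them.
The electron has the larger minimum velocity uncertainty, by a ratio of 1836.2.

For both particles, Δp_min = ℏ/(2Δx) = 3.275e-26 kg·m/s (same for both).

The velocity uncertainty is Δv = Δp/m:
- electron: Δv = 3.275e-26 / 9.109e-31 = 3.595e+04 m/s = 35.953 km/s
- proton: Δv = 3.275e-26 / 1.673e-27 = 1.958e+01 m/s = 19.580 m/s

Ratio: 3.595e+04 / 1.958e+01 = 1836.2

The lighter particle has larger velocity uncertainty because Δv ∝ 1/m.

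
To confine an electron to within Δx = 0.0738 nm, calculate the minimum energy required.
1.749 eV

Localizing a particle requires giving it sufficient momentum uncertainty:

1. From uncertainty principle: Δp ≥ ℏ/(2Δx)
   Δp_min = (1.055e-34 J·s) / (2 × 7.380e-11 m)
   Δp_min = 7.145e-25 kg·m/s

2. This momentum uncertainty corresponds to kinetic energy:
   KE ≈ (Δp)²/(2m) = (7.145e-25)²/(2 × 9.109e-31 kg)
   KE = 2.802e-19 J = 1.749 eV

Tighter localization requires more energy.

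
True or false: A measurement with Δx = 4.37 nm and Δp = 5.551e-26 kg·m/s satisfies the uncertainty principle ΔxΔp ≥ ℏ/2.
Yes, it satisfies the uncertainty principle.

Calculate the product ΔxΔp:
ΔxΔp = (4.370e-09 m) × (5.551e-26 kg·m/s)
ΔxΔp = 2.426e-34 J·s

Compare to the minimum allowed value ℏ/2:
ℏ/2 = 5.273e-35 J·s

Since ΔxΔp = 2.426e-34 J·s ≥ 5.273e-35 J·s = ℏ/2,
the measurement satisfies the uncertainty principle.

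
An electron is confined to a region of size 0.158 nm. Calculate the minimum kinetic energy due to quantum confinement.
381.548 meV

Using the uncertainty principle:

1. Position uncertainty: Δx ≈ 1.580e-10 m
2. Minimum momentum uncertainty: Δp = ℏ/(2Δx) = 3.337e-25 kg·m/s
3. Minimum kinetic energy:
   KE = (Δp)²/(2m) = (3.337e-25)²/(2 × 9.109e-31 kg)
   KE = 6.113e-20 J = 381.548 meV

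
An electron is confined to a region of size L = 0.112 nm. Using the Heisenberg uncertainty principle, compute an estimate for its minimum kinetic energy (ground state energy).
759.324 meV

Using the uncertainty principle to estimate ground state energy:

1. The position uncertainty is approximately the confinement size:
   Δx ≈ L = 1.120e-10 m

2. From ΔxΔp ≥ ℏ/2, the minimum momentum uncertainty is:
   Δp ≈ ℏ/(2L) = 4.708e-25 kg·m/s

3. The kinetic energy is approximately:
   KE ≈ (Δp)²/(2m) = (4.708e-25)²/(2 × 9.109e-31 kg)
   KE ≈ 1.217e-19 J = 759.324 meV

This is an order-of-magnitude estimate of the ground state energy.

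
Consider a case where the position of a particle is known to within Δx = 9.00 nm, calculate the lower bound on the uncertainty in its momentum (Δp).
5.859 × 10^-27 kg·m/s

Using the Heisenberg uncertainty principle:
ΔxΔp ≥ ℏ/2

The minimum uncertainty in momentum is:
Δp_min = ℏ/(2Δx)
Δp_min = (1.055e-34 J·s) / (2 × 9.000e-09 m)
Δp_min = 5.859e-27 kg·m/s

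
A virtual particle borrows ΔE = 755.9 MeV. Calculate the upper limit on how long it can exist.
4.354 × 10^-25 s

Using the energy-time uncertainty principle:
ΔEΔt ≥ ℏ/2

For a virtual particle borrowing energy ΔE, the maximum lifetime is:
Δt_max = ℏ/(2ΔE)

Converting energy:
ΔE = 755.9 MeV = 1.211e-10 J

Δt_max = (1.055e-34 J·s) / (2 × 1.211e-10 J)
Δt_max = 4.354e-25 s = 4.354 × 10^-25 s

Virtual particles with higher borrowed energy exist for shorter times.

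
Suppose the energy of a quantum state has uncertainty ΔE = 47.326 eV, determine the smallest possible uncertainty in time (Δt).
6.954 as

Using the energy-time uncertainty principle:
ΔEΔt ≥ ℏ/2

The minimum uncertainty in time is:
Δt_min = ℏ/(2ΔE)
Δt_min = (1.055e-34 J·s) / (2 × 7.582e-18 J)
Δt_min = 6.954e-18 s = 6.954 as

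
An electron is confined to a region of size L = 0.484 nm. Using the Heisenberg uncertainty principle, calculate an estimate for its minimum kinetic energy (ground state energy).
40.660 meV

Using the uncertainty principle to estimate ground state energy:

1. The position uncertainty is approximately the confinement size:
   Δx ≈ L = 4.840e-10 m

2. From ΔxΔp ≥ ℏ/2, the minimum momentum uncertainty is:
   Δp ≈ ℏ/(2L) = 1.089e-25 kg·m/s

3. The kinetic energy is approximately:
   KE ≈ (Δp)²/(2m) = (1.089e-25)²/(2 × 9.109e-31 kg)
   KE ≈ 6.515e-21 J = 40.660 meV

This is an order-of-magnitude estimate of the ground state energy.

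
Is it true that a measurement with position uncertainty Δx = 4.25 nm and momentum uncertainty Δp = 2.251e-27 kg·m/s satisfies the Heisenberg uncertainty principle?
No, it violates the uncertainty principle (impossible measurement).

Calculate the product ΔxΔp:
ΔxΔp = (4.250e-09 m) × (2.251e-27 kg·m/s)
ΔxΔp = 9.567e-36 J·s

Compare to the minimum allowed value ℏ/2:
ℏ/2 = 5.273e-35 J·s

Since ΔxΔp = 9.567e-36 J·s < 5.273e-35 J·s = ℏ/2,
the measurement violates the uncertainty principle.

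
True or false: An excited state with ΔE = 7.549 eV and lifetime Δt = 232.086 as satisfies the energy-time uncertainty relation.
Yes, it satisfies the uncertainty relation.

Calculate the product ΔEΔt:
ΔE = 7.549 eV = 1.209e-18 J
ΔEΔt = (1.209e-18 J) × (2.321e-16 s)
ΔEΔt = 2.807e-34 J·s

Compare to the minimum allowed value ℏ/2:
ℏ/2 = 5.273e-35 J·s

Since ΔEΔt = 2.807e-34 J·s ≥ 5.273e-35 J·s = ℏ/2,
this satisfies the uncertainty relation.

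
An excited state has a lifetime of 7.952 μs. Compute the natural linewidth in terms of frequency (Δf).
10.007 kHz

Using the energy-time uncertainty principle and E = hf:
ΔEΔt ≥ ℏ/2
hΔf·Δt ≥ ℏ/2

The minimum frequency uncertainty is:
Δf = ℏ/(2hτ) = 1/(4πτ)
Δf = 1/(4π × 7.952e-06 s)
Δf = 1.001e+04 Hz = 10.007 kHz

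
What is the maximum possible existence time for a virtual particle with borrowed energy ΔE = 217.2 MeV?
1.515 ys

Using the energy-time uncertainty principle:
ΔEΔt ≥ ℏ/2

For a virtual particle borrowing energy ΔE, the maximum lifetime is:
Δt_max = ℏ/(2ΔE)

Converting energy:
ΔE = 217.2 MeV = 3.480e-11 J

Δt_max = (1.055e-34 J·s) / (2 × 3.480e-11 J)
Δt_max = 1.515e-24 s = 1.515 ys

Virtual particles with higher borrowed energy exist for shorter times.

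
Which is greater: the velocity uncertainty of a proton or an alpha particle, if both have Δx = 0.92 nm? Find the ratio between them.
The proton has the larger minimum velocity uncertainty, by a ratio of 4.0.

For both particles, Δp_min = ℏ/(2Δx) = 5.731e-26 kg·m/s (same for both).

The velocity uncertainty is Δv = Δp/m:
- proton: Δv = 5.731e-26 / 1.673e-27 = 3.427e+01 m/s = 34.266 m/s
- alpha particle: Δv = 5.731e-26 / 6.645e-27 = 8.626e+00 m/s = 8.626 m/s

Ratio: 3.427e+01 / 8.626e+00 = 4.0

The lighter particle has larger velocity uncertainty because Δv ∝ 1/m.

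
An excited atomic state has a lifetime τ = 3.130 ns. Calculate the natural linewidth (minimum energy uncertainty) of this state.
105.146 neV

Using the energy-time uncertainty principle:
ΔEΔt ≥ ℏ/2

The lifetime τ represents the time uncertainty Δt.
The natural linewidth (minimum energy uncertainty) is:

ΔE = ℏ/(2τ)
ΔE = (1.055e-34 J·s) / (2 × 3.130e-09 s)
ΔE = 1.685e-26 J = 105.146 neV

This natural linewidth limits the precision of spectroscopic measurements.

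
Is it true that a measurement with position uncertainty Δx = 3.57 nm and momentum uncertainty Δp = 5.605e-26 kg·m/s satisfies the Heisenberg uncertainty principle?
Yes, it satisfies the uncertainty principle.

Calculate the product ΔxΔp:
ΔxΔp = (3.570e-09 m) × (5.605e-26 kg·m/s)
ΔxΔp = 2.001e-34 J·s

Compare to the minimum allowed value ℏ/2:
ℏ/2 = 5.273e-35 J·s

Since ΔxΔp = 2.001e-34 J·s ≥ 5.273e-35 J·s = ℏ/2,
the measurement satisfies the uncertainty principle.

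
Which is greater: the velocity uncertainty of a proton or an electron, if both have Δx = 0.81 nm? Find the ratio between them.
The electron has the larger minimum velocity uncertainty, by a ratio of 1836.2.

For both particles, Δp_min = ℏ/(2Δx) = 6.510e-26 kg·m/s (same for both).

The velocity uncertainty is Δv = Δp/m:
- proton: Δv = 6.510e-26 / 1.673e-27 = 3.892e+01 m/s = 38.919 m/s
- electron: Δv = 6.510e-26 / 9.109e-31 = 7.146e+04 m/s = 71.462 km/s

Ratio: 7.146e+04 / 3.892e+01 = 1836.2

The lighter particle has larger velocity uncertainty because Δv ∝ 1/m.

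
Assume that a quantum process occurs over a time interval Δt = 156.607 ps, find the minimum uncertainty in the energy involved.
2.101 μeV

Using the energy-time uncertainty principle:
ΔEΔt ≥ ℏ/2

The minimum uncertainty in energy is:
ΔE_min = ℏ/(2Δt)
ΔE_min = (1.055e-34 J·s) / (2 × 1.566e-10 s)
ΔE_min = 3.367e-25 J = 2.101 μeV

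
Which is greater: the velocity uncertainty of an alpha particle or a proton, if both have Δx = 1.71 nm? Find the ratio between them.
The proton has the larger minimum velocity uncertainty, by a ratio of 4.0.

For both particles, Δp_min = ℏ/(2Δx) = 3.084e-26 kg·m/s (same for both).

The velocity uncertainty is Δv = Δp/m:
- alpha particle: Δv = 3.084e-26 / 6.645e-27 = 4.641e+00 m/s = 4.641 m/s
- proton: Δv = 3.084e-26 / 1.673e-27 = 1.844e+01 m/s = 18.435 m/s

Ratio: 1.844e+01 / 4.641e+00 = 4.0

The lighter particle has larger velocity uncertainty because Δv ∝ 1/m.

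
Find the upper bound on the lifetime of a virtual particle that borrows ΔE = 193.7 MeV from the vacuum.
1.699 ys

Using the energy-time uncertainty principle:
ΔEΔt ≥ ℏ/2

For a virtual particle borrowing energy ΔE, the maximum lifetime is:
Δt_max = ℏ/(2ΔE)

Converting energy:
ΔE = 193.7 MeV = 3.103e-11 J

Δt_max = (1.055e-34 J·s) / (2 × 3.103e-11 J)
Δt_max = 1.699e-24 s = 1.699 ys

Virtual particles with higher borrowed energy exist for shorter times.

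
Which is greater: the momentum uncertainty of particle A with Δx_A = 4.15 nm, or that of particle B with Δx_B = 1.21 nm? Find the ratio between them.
Particle B has the larger minimum momentum uncertainty, by a factor of 3.43.

For each particle, the minimum momentum uncertainty is Δp_min = ℏ/(2Δx):

Particle A: Δp_A = ℏ/(2×4.150e-09 m) = 1.271e-26 kg·m/s
Particle B: Δp_B = ℏ/(2×1.210e-09 m) = 4.358e-26 kg·m/s

Ratio: Δp_B/Δp_A = 3.43

Since Δp_min ∝ 1/Δx, the particle with smaller position uncertainty (B) has larger momentum uncertainty.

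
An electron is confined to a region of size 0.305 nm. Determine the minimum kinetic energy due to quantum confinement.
102.391 meV

Using the uncertainty principle:

1. Position uncertainty: Δx ≈ 3.050e-10 m
2. Minimum momentum uncertainty: Δp = ℏ/(2Δx) = 1.729e-25 kg·m/s
3. Minimum kinetic energy:
   KE = (Δp)²/(2m) = (1.729e-25)²/(2 × 9.109e-31 kg)
   KE = 1.640e-20 J = 102.391 meV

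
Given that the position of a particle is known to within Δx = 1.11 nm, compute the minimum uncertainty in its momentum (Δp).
4.750 × 10^-26 kg·m/s

Using the Heisenberg uncertainty principle:
ΔxΔp ≥ ℏ/2

The minimum uncertainty in momentum is:
Δp_min = ℏ/(2Δx)
Δp_min = (1.055e-34 J·s) / (2 × 1.110e-09 m)
Δp_min = 4.750e-26 kg·m/s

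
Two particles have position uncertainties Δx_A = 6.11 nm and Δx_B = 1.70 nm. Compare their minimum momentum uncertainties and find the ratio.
Particle B has the larger minimum momentum uncertainty, by a factor of 3.59.

For each particle, the minimum momentum uncertainty is Δp_min = ℏ/(2Δx):

Particle A: Δp_A = ℏ/(2×6.110e-09 m) = 8.630e-27 kg·m/s
Particle B: Δp_B = ℏ/(2×1.700e-09 m) = 3.102e-26 kg·m/s

Ratio: Δp_B/Δp_A = 3.59

Since Δp_min ∝ 1/Δx, the particle with smaller position uncertainty (B) has larger momentum uncertainty.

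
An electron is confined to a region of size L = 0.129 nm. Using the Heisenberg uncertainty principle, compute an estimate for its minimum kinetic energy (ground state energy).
572.379 meV

Using the uncertainty principle to estimate ground state energy:

1. The position uncertainty is approximately the confinement size:
   Δx ≈ L = 1.290e-10 m

2. From ΔxΔp ≥ ℏ/2, the minimum momentum uncertainty is:
   Δp ≈ ℏ/(2L) = 4.087e-25 kg·m/s

3. The kinetic energy is approximately:
   KE ≈ (Δp)²/(2m) = (4.087e-25)²/(2 × 9.109e-31 kg)
   KE ≈ 9.171e-20 J = 572.379 meV

This is an order-of-magnitude estimate of the ground state energy.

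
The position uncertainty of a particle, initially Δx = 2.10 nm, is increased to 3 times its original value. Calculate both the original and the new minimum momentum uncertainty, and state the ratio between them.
Original Δp_min = 2.511 × 10^-26 kg·m/s; new Δp'_min = 8.370 × 10^-27 kg·m/s; ratio Δp'_min/Δp_min = 1/3.

From the uncertainty principle ΔxΔp ≥ ℏ/2, the minimum momentum uncertainty is Δp_min = ℏ/(2Δx).

Original (Δx = 2.10 nm = 2.100e-09 m):
Δp_min = (1.055e-34 J·s)/(2 × 2.100e-09 m) = 2.511e-26 kg·m/s

When Δx → 3Δx:
Δp'_min = ℏ/(2 × 3Δx) = (1/3) × ℏ/(2Δx) = (1/3) × Δp_min
Δp'_min = 1/3 × 2.511e-26 kg·m/s = 8.370e-27 kg·m/s

Since Δp_min ∝ 1/Δx, when Δx is increased to 3 times its original value, Δp_min decreases to 1/3 of its original value.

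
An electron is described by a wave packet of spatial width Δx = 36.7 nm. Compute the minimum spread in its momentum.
1.437 × 10^-27 kg·m/s

For a wave packet, the spatial width Δx and momentum spread Δp are related by the uncertainty principle:
ΔxΔp ≥ ℏ/2

The minimum momentum spread is:
Δp_min = ℏ/(2Δx)
Δp_min = (1.055e-34 J·s) / (2 × 3.670e-08 m)
Δp_min = 1.437e-27 kg·m/s

A wave packet cannot have both a well-defined position and well-defined momentum.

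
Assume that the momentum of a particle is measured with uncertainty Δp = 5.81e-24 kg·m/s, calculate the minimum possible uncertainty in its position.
9.075 pm

Using the Heisenberg uncertainty principle:
ΔxΔp ≥ ℏ/2

The minimum uncertainty in position is:
Δx_min = ℏ/(2Δp)
Δx_min = (1.055e-34 J·s) / (2 × 5.810e-24 kg·m/s)
Δx_min = 9.075e-12 m = 9.075 pm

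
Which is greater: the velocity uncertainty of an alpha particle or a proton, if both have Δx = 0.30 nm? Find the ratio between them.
The proton has the larger minimum velocity uncertainty, by a ratio of 4.0.

For both particles, Δp_min = ℏ/(2Δx) = 1.758e-25 kg·m/s (same for both).

The velocity uncertainty is Δv = Δp/m:
- alpha particle: Δv = 1.758e-25 / 6.645e-27 = 2.645e+01 m/s = 26.452 m/s
- proton: Δv = 1.758e-25 / 1.673e-27 = 1.051e+02 m/s = 105.082 m/s

Ratio: 1.051e+02 / 2.645e+01 = 4.0

The lighter particle has larger velocity uncertainty because Δv ∝ 1/m.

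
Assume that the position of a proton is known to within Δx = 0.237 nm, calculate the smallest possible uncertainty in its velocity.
133.015 m/s

Using the Heisenberg uncertainty principle and Δp = mΔv:
ΔxΔp ≥ ℏ/2
Δx(mΔv) ≥ ℏ/2

The minimum uncertainty in velocity is:
Δv_min = ℏ/(2mΔx)
Δv_min = (1.055e-34 J·s) / (2 × 1.673e-27 kg × 2.370e-10 m)
Δv_min = 1.330e+02 m/s = 133.015 m/s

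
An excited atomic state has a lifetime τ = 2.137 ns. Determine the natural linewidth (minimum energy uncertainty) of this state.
154.004 neV

Using the energy-time uncertainty principle:
ΔEΔt ≥ ℏ/2

The lifetime τ represents the time uncertainty Δt.
The natural linewidth (minimum energy uncertainty) is:

ΔE = ℏ/(2τ)
ΔE = (1.055e-34 J·s) / (2 × 2.137e-09 s)
ΔE = 2.467e-26 J = 154.004 neV

This natural linewidth limits the precision of spectroscopic measurements.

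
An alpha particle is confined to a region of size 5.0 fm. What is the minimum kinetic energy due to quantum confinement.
52.232 keV

Using the uncertainty principle:

1. Position uncertainty: Δx ≈ 5.000e-15 m
2. Minimum momentum uncertainty: Δp = ℏ/(2Δx) = 1.055e-20 kg·m/s
3. Minimum kinetic energy:
   KE = (Δp)²/(2m) = (1.055e-20)²/(2 × 6.645e-27 kg)
   KE = 8.369e-15 J = 52.232 keV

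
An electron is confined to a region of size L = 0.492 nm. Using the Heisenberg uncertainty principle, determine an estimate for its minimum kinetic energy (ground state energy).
39.349 meV

Using the uncertainty principle to estimate ground state energy:

1. The position uncertainty is approximately the confinement size:
   Δx ≈ L = 4.920e-10 m

2. From ΔxΔp ≥ ℏ/2, the minimum momentum uncertainty is:
   Δp ≈ ℏ/(2L) = 1.072e-25 kg·m/s

3. The kinetic energy is approximately:
   KE ≈ (Δp)²/(2m) = (1.072e-25)²/(2 × 9.109e-31 kg)
   KE ≈ 6.304e-21 J = 39.349 meV

This is an order-of-magnitude estimate of the ground state energy.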